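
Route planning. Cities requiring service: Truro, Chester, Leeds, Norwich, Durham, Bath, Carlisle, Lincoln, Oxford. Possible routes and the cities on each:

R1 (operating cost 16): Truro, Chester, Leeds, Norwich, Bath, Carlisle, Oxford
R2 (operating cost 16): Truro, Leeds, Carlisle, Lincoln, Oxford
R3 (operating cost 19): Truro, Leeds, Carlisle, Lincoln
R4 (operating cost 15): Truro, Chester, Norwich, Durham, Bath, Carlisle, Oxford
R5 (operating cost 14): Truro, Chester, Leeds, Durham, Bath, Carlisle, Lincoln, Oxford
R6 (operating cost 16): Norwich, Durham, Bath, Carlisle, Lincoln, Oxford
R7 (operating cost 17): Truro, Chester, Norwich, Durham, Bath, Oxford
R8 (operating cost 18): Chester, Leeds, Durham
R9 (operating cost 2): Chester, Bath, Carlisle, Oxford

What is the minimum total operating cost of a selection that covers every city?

R4, R5 cover every city at operating cost 15 + 14 = 29.
Any cover uses at least 2 routes; among all covering selections none totals below 29.

29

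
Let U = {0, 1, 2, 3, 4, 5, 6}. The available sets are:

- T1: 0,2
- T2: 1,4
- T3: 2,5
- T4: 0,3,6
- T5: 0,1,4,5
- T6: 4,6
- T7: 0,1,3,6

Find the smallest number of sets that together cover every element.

3

T1, T4, T5 together cover {0, 1, 2, 3, 4, 5, 6} — every element.
No 2 of the 7 sets cover everything (all 21 pairs fall short), so 3 is minimum.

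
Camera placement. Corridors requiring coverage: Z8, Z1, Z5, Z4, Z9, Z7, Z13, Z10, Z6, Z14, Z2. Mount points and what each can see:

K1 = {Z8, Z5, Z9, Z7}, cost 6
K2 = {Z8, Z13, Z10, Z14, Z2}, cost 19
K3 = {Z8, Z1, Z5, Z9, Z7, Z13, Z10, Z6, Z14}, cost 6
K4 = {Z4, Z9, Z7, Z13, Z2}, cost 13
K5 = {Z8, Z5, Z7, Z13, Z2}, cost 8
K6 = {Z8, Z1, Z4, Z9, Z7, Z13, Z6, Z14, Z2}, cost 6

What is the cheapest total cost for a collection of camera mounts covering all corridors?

12

K3, K6 cover every corridor at cost 6 + 6 = 12.
Any cover uses at least 2 camera mounts; among all covering selections none totals below 12.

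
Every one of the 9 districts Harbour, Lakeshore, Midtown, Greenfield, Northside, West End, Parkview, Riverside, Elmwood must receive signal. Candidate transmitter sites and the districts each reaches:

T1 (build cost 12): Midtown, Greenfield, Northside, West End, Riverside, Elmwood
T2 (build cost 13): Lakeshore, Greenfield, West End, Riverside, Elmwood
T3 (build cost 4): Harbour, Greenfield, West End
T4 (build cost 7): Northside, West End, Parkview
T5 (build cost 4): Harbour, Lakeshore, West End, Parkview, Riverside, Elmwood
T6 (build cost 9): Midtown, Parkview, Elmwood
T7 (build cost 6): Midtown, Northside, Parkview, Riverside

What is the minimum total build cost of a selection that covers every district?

14

T3, T5, T7 cover every district at build cost 4 + 4 + 6 = 14.
Any cover uses at least 2 transmitter sites; among all covering selections none totals below 14.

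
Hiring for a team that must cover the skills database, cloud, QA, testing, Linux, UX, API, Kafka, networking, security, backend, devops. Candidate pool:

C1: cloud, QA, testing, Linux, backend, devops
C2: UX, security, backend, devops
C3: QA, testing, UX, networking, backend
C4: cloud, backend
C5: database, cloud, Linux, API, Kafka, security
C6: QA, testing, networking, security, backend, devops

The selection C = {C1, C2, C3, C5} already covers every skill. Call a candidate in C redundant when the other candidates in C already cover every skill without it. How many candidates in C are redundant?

2

Drop C1: the rest still cover every skill — redundant.
Drop C2: the rest still cover every skill — redundant.
Drop C3: networking uncovered — not redundant.
Drop C5: database, API, Kafka uncovered — not redundant.
2 redundant: C1, C2.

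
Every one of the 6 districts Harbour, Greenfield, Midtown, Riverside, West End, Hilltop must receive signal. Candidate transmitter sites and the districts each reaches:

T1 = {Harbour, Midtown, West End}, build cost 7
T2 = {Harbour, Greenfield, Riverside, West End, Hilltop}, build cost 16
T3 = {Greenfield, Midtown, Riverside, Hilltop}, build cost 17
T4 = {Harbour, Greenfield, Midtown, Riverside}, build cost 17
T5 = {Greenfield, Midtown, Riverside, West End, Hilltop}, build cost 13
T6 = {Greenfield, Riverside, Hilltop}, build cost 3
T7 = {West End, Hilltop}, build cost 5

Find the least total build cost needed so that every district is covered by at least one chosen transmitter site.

10

T1, T6 cover every district at build cost 7 + 3 = 10.
Any cover uses at least 2 transmitter sites; among all covering selections none totals below 10.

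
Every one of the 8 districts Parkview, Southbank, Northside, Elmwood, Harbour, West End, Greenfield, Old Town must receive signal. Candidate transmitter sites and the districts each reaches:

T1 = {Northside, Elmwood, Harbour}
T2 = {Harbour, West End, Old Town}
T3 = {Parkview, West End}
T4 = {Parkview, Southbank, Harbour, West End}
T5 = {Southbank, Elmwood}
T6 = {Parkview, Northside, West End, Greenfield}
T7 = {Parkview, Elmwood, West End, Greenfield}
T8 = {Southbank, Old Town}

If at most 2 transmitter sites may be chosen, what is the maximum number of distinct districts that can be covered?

Choosing T1, T4 covers {Parkview, Southbank, Northside, Elmwood, Harbour, West End} — 6 districts.
No choice of 2 transmitter sites does better; here Greenfield, Old Town are left uncovered.

6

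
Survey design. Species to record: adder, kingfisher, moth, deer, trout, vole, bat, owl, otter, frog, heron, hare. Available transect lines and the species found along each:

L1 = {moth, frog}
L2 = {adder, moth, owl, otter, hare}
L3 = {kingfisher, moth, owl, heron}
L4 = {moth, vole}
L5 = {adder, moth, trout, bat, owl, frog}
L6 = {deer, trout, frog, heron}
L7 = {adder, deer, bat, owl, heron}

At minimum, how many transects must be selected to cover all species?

L2, L3, L4, L5, L6 together cover {adder, kingfisher, moth, deer, trout, vole, bat, owl, otter, frog, heron, hare} — every species.
No 4 of the 7 transects cover everything (all 35 size-4 selections fall short), so 5 is minimum.

5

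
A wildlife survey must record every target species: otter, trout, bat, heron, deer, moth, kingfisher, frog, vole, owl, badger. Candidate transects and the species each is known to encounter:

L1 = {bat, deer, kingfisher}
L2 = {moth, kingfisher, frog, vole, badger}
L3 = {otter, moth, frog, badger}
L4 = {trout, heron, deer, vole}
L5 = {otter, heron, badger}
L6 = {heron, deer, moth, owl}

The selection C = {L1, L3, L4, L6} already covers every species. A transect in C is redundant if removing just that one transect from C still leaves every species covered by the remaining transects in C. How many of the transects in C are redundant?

Drop L1: bat, kingfisher uncovered — not redundant.
Drop L3: otter, frog, badger uncovered — not redundant.
Drop L4: trout, vole uncovered — not redundant.
Drop L6: owl uncovered — not redundant.
None of the transects in C is redundant.

0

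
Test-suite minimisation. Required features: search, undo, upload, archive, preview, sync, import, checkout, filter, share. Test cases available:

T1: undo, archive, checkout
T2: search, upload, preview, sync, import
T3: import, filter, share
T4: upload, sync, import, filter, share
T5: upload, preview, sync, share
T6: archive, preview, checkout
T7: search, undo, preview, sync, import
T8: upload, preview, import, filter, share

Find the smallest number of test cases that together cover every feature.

T1, T2, T3 together cover {search, undo, upload, archive, preview, sync, import, checkout, filter, share} — every feature.
No 2 of the 8 test cases cover everything (all 28 pairs fall short), so 3 is minimum.

3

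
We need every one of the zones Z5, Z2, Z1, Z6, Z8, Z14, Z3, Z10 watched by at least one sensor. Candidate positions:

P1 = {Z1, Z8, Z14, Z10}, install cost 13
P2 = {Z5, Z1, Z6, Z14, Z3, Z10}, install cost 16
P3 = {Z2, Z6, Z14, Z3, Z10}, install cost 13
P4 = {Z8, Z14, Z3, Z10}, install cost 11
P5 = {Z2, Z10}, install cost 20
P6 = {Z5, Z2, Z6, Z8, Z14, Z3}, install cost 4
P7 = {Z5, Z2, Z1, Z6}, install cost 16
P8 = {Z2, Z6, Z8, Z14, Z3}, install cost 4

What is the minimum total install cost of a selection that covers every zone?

17

P1, P6 cover every zone at install cost 13 + 4 = 17.
Any cover uses at least 2 sensor positions; among all covering selections none totals below 17.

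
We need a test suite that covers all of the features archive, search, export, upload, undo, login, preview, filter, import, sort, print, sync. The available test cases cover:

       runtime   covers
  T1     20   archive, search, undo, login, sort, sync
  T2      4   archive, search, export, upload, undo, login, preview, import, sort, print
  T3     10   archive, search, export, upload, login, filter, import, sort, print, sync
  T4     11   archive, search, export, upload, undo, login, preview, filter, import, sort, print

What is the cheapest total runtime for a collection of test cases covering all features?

14

T2, T3 cover every feature at runtime 4 + 10 = 14.
Any cover uses at least 2 test cases; among all covering selections none totals below 14.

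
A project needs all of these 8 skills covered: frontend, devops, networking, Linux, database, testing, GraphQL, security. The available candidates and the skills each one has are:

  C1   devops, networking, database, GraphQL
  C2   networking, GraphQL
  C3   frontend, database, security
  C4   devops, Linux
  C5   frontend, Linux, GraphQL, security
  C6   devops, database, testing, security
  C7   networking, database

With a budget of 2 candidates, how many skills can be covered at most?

Choosing C1, C5 covers {frontend, devops, networking, Linux, database, GraphQL, security} — 7 skills.
No choice of 2 candidates does better; here testing is left uncovered.

7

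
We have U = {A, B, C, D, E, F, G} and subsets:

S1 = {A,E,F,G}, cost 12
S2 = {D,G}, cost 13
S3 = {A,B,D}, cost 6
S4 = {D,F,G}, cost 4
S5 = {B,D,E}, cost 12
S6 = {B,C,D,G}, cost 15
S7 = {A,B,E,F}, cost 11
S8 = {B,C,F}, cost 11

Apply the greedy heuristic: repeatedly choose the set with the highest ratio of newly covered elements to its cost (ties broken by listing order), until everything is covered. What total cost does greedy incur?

32

Pick 1: S4 adds 3 new (D, F, G) at cost 4 (ratio 3/4).
Pick 2: S3 adds 2 new (A, B) at cost 6 (ratio 2/6).
Pick 3: S7 adds 1 new (E) at cost 11 (ratio 1/11).
Pick 4: S8 adds 1 new (C) at cost 11 (ratio 1/11).
Greedy total cost: 4 + 6 + 11 + 11 = 32. (The true optimum is 26, so greedy overshoots here.)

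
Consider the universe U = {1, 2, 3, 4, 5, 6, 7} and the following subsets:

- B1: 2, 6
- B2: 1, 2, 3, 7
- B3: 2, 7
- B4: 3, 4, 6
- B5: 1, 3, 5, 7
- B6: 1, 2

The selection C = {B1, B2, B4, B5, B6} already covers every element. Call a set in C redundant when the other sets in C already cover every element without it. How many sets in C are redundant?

Drop B1: the rest still cover every element — redundant.
Drop B2: the rest still cover every element — redundant.
Drop B4: 4 uncovered — not redundant.
Drop B5: 5 uncovered — not redundant.
Drop B6: the rest still cover every element — redundant.
3 redundant: B1, B2, B6.

3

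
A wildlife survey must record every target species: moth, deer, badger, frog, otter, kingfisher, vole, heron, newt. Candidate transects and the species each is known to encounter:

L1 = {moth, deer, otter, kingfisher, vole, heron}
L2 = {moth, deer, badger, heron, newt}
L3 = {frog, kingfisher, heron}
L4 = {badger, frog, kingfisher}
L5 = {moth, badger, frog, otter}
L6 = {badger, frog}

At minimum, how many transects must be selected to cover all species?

L1, L2, L3 together cover {moth, deer, badger, frog, otter, kingfisher, vole, heron, newt} — every species.
No 2 of the 6 transects cover everything (all 15 pairs fall short), so 3 is minimum.

3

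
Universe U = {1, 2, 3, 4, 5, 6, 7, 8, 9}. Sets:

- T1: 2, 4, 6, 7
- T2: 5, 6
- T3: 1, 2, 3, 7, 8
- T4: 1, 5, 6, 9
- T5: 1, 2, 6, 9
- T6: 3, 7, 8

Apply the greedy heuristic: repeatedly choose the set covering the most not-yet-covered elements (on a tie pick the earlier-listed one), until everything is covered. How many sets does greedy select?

Pick 1: T3 covers 5 new elements (1, 2, 3, 7, 8).
Pick 2: T4 covers 3 new elements (5, 6, 9).
Pick 3: T1 covers 1 new elements (4).
Greedy uses 3 sets.

3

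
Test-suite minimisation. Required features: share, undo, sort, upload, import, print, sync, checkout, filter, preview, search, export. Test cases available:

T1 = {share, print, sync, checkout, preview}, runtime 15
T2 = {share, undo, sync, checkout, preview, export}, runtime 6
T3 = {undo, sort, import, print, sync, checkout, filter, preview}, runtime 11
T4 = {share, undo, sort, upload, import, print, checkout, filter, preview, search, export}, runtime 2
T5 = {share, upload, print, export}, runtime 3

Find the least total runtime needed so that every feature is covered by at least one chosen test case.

T2, T4 cover every feature at runtime 6 + 2 = 8.
Any cover uses at least 2 test cases; among all covering selections none totals below 8.

8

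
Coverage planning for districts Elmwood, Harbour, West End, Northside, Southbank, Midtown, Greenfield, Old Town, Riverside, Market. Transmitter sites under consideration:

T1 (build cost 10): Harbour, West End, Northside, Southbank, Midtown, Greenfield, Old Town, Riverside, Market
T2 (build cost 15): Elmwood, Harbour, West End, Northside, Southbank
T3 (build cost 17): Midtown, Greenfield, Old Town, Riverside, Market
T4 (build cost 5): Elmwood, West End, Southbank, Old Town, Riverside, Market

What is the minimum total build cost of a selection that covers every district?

15

T1, T4 cover every district at build cost 10 + 5 = 15.
Any cover uses at least 2 transmitter sites; among all covering selections none totals below 15.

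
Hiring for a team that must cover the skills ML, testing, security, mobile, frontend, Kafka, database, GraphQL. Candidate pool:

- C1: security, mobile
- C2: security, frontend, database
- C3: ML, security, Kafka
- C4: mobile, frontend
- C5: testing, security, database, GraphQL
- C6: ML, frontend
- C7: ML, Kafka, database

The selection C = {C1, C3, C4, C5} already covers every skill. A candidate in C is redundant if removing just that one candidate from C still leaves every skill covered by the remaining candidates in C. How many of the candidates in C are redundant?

Drop C1: the rest still cover every skill — redundant.
Drop C3: ML, Kafka uncovered — not redundant.
Drop C4: frontend uncovered — not redundant.
Drop C5: testing, database, GraphQL uncovered — not redundant.
1 redundant: C1.

1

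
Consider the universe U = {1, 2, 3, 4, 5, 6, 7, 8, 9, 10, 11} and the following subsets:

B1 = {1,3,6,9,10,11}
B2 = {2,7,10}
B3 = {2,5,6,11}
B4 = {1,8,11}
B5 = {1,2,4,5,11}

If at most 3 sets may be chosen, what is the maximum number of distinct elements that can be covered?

Choosing B1, B2, B5 covers {1, 2, 3, 4, 5, 6, 7, 9, 10, 11} — 10 elements.
No choice of 3 sets does better; here 8 is left uncovered.

10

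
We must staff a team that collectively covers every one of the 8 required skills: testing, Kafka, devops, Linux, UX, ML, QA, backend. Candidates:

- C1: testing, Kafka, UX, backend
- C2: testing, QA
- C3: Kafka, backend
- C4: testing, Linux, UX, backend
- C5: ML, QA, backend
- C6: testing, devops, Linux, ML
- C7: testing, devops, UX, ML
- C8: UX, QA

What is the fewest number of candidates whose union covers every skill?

C1, C2, C6 together cover {testing, Kafka, devops, Linux, UX, ML, QA, backend} — every skill.
No 2 of the 8 candidates cover everything (all 28 pairs fall short), so 3 is minimum.

3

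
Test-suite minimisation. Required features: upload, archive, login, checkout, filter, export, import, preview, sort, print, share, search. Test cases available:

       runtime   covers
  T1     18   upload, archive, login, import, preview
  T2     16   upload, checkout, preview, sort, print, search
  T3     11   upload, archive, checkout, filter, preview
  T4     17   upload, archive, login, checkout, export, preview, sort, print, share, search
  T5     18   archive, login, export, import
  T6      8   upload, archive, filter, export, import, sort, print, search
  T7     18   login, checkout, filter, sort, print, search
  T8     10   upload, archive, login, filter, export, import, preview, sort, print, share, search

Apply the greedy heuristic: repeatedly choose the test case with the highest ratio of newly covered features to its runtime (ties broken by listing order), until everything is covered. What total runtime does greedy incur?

21

Pick 1: T8 adds 11 new (upload, archive, login, filter, export, import, preview, sort, print, share, search) at runtime 10 (ratio 11/10).
Pick 2: T3 adds 1 new (checkout) at runtime 11 (ratio 1/11).
Greedy total runtime: 10 + 11 = 21.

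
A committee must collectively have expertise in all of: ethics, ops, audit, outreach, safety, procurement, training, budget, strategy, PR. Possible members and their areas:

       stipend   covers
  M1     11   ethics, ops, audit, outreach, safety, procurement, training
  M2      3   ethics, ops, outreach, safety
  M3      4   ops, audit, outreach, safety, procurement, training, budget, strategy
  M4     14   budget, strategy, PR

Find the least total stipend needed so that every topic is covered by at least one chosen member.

21

M2, M3, M4 cover every topic at stipend 3 + 4 + 14 = 21.
Any cover uses at least 2 members; among all covering selections none totals below 21.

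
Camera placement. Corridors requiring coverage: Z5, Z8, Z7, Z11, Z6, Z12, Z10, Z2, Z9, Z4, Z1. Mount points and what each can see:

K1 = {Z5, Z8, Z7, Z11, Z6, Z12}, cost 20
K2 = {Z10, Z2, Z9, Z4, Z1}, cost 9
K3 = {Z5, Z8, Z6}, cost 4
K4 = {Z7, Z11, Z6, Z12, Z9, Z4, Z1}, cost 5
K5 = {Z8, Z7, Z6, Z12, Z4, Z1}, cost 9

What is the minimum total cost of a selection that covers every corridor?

18

K2, K3, K4 cover every corridor at cost 9 + 4 + 5 = 18.
Any cover uses at least 2 camera mounts; among all covering selections none totals below 18.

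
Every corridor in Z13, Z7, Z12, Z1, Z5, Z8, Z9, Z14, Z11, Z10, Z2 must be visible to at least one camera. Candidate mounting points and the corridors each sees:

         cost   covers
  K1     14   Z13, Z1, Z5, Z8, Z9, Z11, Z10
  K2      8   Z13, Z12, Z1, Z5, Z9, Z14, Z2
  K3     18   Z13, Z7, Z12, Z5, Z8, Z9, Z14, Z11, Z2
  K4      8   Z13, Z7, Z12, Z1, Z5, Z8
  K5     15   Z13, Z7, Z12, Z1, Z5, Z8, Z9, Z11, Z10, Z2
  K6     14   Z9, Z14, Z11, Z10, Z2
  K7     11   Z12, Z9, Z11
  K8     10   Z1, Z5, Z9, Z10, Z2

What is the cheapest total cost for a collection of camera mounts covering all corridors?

22

K4, K6 cover every corridor at cost 8 + 14 = 22.
Any cover uses at least 2 camera mounts; among all covering selections none totals below 22.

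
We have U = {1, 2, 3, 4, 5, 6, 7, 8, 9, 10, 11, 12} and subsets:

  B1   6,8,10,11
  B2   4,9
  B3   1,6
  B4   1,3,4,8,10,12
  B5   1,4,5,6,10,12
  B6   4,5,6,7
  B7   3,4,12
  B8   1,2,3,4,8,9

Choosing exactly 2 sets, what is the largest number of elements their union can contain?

10

Choosing B5, B8 covers {1, 2, 3, 4, 5, 6, 8, 9, 10, 12} — 10 elements.
No choice of 2 sets does better; here 7, 11 are left uncovered.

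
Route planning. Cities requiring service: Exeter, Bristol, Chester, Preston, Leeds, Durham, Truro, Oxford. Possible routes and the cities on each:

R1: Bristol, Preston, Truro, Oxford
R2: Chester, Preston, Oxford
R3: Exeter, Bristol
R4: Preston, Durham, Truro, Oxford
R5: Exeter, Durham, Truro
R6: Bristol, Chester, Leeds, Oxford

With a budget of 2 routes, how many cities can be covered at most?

7

Choosing R4, R6 covers {Bristol, Chester, Preston, Leeds, Durham, Truro, Oxford} — 7 cities.
No choice of 2 routes does better; here Exeter is left uncovered.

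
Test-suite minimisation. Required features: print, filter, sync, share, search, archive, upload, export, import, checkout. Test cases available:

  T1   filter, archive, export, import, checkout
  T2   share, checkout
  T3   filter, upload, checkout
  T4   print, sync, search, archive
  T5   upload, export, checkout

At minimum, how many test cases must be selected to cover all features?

4

T1, T2, T3, T4 together cover {print, filter, sync, share, search, archive, upload, export, import, checkout} — every feature.
No 3 of the 5 test cases cover everything (all 10 triples fall short), so 4 is minimum.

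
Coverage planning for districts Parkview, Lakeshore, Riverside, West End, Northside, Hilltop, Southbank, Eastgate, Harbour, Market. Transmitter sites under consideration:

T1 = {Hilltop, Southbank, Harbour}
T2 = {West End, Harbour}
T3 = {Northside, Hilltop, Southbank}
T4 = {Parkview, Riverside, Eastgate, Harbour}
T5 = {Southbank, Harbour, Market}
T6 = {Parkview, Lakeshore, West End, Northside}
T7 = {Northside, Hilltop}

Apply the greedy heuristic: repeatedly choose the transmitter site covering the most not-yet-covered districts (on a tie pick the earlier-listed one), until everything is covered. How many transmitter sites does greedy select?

4

Pick 1: T4 covers 4 new districts (Parkview, Riverside, Eastgate, Harbour).
Pick 2: T3 covers 3 new districts (Northside, Hilltop, Southbank).
Pick 3: T6 covers 2 new districts (Lakeshore, West End).
Pick 4: T5 covers 1 new districts (Market).
Greedy uses 4 transmitter sites.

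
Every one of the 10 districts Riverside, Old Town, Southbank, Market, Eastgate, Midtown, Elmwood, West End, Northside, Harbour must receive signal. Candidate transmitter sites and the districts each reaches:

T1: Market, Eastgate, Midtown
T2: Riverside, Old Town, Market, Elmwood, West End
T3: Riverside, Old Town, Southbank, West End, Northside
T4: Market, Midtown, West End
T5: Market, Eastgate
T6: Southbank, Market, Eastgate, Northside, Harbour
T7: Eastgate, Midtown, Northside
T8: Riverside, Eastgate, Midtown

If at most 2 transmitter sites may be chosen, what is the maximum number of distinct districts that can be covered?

Choosing T2, T6 covers {Riverside, Old Town, Southbank, Market, Eastgate, Elmwood, West End, Northside, Harbour} — 9 districts.
No choice of 2 transmitter sites does better; here Midtown is left uncovered.

9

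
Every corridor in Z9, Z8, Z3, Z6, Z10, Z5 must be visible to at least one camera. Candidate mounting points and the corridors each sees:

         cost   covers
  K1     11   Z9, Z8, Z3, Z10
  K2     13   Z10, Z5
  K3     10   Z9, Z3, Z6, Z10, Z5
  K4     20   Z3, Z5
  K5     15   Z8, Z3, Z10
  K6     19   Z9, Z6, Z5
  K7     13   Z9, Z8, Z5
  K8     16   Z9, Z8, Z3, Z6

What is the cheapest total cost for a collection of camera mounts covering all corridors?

K1, K3 cover every corridor at cost 11 + 10 = 21.
Any cover uses at least 2 camera mounts; among all covering selections none totals below 21.

21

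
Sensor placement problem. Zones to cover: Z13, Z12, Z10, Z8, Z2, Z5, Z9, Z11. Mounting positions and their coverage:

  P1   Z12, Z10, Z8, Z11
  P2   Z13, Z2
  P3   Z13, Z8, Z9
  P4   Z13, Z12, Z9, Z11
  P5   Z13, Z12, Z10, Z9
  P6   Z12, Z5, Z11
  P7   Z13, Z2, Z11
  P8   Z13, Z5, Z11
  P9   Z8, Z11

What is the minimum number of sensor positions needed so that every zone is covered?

4

P1, P2, P3, P6 together cover {Z13, Z12, Z10, Z8, Z2, Z5, Z9, Z11} — every zone.
No 3 of the 9 sensor positions cover everything (all 84 triples fall short), so 4 is minimum.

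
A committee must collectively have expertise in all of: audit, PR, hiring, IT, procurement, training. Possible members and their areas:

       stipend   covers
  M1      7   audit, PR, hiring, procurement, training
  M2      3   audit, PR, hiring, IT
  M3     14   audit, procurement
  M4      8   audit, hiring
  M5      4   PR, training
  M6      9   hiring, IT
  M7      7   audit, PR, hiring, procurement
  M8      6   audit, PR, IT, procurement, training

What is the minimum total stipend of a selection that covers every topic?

9

M2, M8 cover every topic at stipend 3 + 6 = 9.
Any cover uses at least 2 members; among all covering selections none totals below 9.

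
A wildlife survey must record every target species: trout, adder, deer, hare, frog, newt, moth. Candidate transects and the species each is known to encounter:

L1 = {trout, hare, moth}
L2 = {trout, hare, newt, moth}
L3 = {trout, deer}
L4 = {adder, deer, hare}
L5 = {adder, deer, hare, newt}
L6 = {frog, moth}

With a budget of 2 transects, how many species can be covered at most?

6

Choosing L1, L5 covers {trout, adder, deer, hare, newt, moth} — 6 species.
No choice of 2 transects does better; here frog is left uncovered.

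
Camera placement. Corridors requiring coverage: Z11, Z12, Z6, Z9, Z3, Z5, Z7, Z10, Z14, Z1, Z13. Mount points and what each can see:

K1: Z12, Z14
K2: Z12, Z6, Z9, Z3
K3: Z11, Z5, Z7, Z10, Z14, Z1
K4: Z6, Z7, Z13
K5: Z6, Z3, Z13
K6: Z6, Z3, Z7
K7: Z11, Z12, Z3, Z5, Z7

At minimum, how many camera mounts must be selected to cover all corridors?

3

K2, K3, K4 together cover {Z11, Z12, Z6, Z9, Z3, Z5, Z7, Z10, Z14, Z1, Z13} — every corridor.
No 2 of the 7 camera mounts cover everything (all 21 pairs fall short), so 3 is minimum.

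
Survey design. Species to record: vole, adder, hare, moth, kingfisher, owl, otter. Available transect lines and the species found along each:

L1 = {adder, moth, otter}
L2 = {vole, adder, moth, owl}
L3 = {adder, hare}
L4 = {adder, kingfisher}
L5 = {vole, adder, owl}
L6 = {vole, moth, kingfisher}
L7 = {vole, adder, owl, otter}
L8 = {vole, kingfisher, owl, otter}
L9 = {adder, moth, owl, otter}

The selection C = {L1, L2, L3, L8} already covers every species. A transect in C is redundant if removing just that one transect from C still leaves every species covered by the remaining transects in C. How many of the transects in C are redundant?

Drop L1: the rest still cover every species — redundant.
Drop L2: the rest still cover every species — redundant.
Drop L3: hare uncovered — not redundant.
Drop L8: kingfisher uncovered — not redundant.
2 redundant: L1, L2.

2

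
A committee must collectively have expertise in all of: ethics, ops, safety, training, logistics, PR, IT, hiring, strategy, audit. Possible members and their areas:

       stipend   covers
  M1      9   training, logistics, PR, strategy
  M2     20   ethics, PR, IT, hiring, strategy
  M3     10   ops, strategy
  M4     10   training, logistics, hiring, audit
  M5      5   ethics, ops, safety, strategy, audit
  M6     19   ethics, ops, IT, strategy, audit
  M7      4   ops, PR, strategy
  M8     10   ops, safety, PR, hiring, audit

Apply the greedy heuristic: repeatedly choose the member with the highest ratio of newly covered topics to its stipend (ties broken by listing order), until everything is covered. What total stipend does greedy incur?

Pick 1: M5 adds 5 new (ethics, ops, safety, strategy, audit) at stipend 5 (ratio 5/5).
Pick 2: M1 adds 3 new (training, logistics, PR) at stipend 9 (ratio 3/9).
Pick 3: M2 adds 2 new (IT, hiring) at stipend 20 (ratio 2/20).
Greedy total stipend: 5 + 9 + 20 = 34.

34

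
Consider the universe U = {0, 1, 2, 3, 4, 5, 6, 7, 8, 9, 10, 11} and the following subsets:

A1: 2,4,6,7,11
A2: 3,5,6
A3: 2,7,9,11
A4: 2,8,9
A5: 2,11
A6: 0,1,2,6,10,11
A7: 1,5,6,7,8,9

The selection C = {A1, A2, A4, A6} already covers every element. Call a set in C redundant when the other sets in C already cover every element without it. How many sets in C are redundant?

Drop A1: 4, 7 uncovered — not redundant.
Drop A2: 3, 5 uncovered — not redundant.
Drop A4: 8, 9 uncovered — not redundant.
Drop A6: 0, 1, 10 uncovered — not redundant.
None of the sets in C is redundant.

0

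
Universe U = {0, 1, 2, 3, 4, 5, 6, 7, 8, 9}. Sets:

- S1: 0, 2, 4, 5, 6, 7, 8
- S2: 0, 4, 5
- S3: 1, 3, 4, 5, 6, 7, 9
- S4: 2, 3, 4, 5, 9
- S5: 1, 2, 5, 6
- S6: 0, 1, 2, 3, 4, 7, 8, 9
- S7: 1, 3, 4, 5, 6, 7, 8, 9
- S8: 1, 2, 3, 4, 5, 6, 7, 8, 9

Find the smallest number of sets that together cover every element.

2

S1, S3 together cover {0, 1, 2, 3, 4, 5, 6, 7, 8, 9} — every element.
No single set contains all 10 elements, so 2 is optimal.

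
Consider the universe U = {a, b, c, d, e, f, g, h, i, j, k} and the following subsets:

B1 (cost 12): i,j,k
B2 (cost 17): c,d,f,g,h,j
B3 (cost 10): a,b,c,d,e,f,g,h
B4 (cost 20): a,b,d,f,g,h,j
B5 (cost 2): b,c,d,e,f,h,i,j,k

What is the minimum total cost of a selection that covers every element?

B3, B5 cover every element at cost 10 + 2 = 12.
Any cover uses at least 2 sets; among all covering selections none totals below 12.

12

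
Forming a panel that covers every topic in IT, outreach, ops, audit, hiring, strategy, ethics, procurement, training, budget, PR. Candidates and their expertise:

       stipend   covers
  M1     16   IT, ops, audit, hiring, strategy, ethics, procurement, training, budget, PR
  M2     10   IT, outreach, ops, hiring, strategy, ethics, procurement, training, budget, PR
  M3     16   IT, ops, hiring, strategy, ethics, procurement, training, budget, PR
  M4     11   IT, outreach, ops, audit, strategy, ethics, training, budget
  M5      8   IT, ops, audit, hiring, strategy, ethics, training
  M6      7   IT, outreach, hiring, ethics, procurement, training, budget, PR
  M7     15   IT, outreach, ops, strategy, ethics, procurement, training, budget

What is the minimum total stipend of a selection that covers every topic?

15

M5, M6 cover every topic at stipend 8 + 7 = 15.
Any cover uses at least 2 members; among all covering selections none totals below 15.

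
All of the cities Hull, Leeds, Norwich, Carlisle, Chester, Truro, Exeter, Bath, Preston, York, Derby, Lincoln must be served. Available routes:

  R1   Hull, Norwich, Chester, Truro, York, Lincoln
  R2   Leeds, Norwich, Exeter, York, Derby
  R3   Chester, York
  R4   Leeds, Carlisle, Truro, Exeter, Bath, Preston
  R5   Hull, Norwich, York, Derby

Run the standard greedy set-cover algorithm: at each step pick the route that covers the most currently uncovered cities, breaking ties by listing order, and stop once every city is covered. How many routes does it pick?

Pick 1: R1 covers 6 new cities (Hull, Norwich, Chester, Truro, York, Lincoln).
Pick 2: R4 covers 5 new cities (Leeds, Carlisle, Exeter, Bath, Preston).
Pick 3: R2 covers 1 new cities (Derby).
Greedy uses 3 routes.

3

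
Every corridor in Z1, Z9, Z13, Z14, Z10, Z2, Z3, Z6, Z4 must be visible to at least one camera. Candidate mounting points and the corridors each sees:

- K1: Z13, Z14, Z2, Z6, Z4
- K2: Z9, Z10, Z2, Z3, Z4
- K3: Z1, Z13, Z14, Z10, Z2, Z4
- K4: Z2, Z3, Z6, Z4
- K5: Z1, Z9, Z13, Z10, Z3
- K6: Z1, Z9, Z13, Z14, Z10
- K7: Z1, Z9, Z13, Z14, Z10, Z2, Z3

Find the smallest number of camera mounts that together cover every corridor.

K1, K5 together cover {Z1, Z9, Z13, Z14, Z10, Z2, Z3, Z6, Z4} — every corridor.
No single camera mount contains all 9 corridors, so 2 is optimal.

2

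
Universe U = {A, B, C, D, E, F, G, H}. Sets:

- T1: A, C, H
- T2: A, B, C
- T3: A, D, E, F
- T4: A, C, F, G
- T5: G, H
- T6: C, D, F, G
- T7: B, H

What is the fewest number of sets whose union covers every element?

3

T2, T3, T5 together cover {A, B, C, D, E, F, G, H} — every element.
No 2 of the 7 sets cover everything (all 21 pairs fall short), so 3 is minimum.
Greedy (largest uncovered first) would take T3, T1, T2, T4 — 4 sets — but 3 suffice.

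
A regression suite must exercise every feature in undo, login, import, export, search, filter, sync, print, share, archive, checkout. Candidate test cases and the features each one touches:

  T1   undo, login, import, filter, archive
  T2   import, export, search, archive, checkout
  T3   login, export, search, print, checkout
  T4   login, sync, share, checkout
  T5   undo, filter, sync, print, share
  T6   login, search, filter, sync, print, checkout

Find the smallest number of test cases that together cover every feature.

3

T1, T2, T5 together cover {undo, login, import, export, search, filter, sync, print, share, archive, checkout} — every feature.
No 2 of the 6 test cases cover everything (all 15 pairs fall short), so 3 is minimum.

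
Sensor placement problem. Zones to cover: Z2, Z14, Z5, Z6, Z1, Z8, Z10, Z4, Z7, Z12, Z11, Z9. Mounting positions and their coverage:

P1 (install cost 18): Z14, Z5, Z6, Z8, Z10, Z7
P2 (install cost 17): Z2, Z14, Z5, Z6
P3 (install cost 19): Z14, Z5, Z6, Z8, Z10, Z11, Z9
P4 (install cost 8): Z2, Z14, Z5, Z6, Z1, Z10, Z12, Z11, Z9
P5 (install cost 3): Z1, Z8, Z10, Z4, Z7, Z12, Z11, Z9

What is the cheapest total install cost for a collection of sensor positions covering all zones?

P4, P5 cover every zone at install cost 8 + 3 = 11.
Any cover uses at least 2 sensor positions; among all covering selections none totals below 11.

11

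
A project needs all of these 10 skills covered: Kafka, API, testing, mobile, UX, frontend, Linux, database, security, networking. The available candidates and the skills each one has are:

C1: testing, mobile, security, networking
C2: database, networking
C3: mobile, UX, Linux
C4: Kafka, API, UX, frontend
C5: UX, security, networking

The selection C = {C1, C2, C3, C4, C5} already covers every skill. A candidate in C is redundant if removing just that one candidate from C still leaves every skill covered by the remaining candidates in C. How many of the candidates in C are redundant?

1

Drop C1: testing uncovered — not redundant.
Drop C2: database uncovered — not redundant.
Drop C3: Linux uncovered — not redundant.
Drop C4: Kafka, API, frontend uncovered — not redundant.
Drop C5: the rest still cover every skill — redundant.
1 redundant: C5.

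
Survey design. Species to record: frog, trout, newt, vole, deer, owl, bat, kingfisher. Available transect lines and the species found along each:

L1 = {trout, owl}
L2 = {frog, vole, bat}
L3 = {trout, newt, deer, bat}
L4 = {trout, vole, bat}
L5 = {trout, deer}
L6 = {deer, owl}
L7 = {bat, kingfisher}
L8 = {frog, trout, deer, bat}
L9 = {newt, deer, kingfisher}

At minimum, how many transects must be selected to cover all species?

3

L1, L2, L9 together cover {frog, trout, newt, vole, deer, owl, bat, kingfisher} — every species.
No 2 of the 9 transects cover everything (all 36 pairs fall short), so 3 is minimum.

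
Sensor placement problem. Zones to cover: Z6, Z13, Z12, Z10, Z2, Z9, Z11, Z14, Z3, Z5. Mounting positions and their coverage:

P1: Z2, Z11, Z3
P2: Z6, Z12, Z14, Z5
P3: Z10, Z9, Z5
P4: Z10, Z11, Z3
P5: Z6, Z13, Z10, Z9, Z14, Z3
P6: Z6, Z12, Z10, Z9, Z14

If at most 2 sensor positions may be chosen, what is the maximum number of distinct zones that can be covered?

8

Choosing P1, P5 covers {Z6, Z13, Z10, Z2, Z9, Z11, Z14, Z3} — 8 zones.
No choice of 2 sensor positions does better; here Z12, Z5 are left uncovered.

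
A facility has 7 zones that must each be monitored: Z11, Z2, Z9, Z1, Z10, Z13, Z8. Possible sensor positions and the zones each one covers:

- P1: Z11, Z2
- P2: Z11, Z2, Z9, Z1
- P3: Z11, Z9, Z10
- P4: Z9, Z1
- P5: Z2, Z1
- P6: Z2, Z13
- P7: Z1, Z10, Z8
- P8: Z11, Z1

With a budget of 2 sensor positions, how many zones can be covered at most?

6

Choosing P2, P7 covers {Z11, Z2, Z9, Z1, Z10, Z8} — 6 zones.
No choice of 2 sensor positions does better; here Z13 is left uncovered.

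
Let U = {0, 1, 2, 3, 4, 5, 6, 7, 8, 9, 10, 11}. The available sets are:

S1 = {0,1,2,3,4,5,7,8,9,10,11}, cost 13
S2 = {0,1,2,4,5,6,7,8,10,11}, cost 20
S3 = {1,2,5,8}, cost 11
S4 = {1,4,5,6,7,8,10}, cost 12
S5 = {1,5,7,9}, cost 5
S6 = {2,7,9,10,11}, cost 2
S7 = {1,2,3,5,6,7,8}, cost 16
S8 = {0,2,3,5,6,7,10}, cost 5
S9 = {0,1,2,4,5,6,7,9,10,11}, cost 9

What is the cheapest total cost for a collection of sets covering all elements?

18

S1, S8 cover every element at cost 13 + 5 = 18.
Any cover uses at least 2 sets; among all covering selections none totals below 18.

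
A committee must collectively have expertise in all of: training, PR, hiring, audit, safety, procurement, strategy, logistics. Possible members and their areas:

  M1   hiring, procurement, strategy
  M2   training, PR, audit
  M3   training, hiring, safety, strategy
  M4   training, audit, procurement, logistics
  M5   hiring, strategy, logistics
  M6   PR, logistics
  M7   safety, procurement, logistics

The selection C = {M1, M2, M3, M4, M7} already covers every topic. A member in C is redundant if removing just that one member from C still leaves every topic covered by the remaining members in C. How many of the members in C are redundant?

4

Drop M1: the rest still cover every topic — redundant.
Drop M2: PR uncovered — not redundant.
Drop M3: the rest still cover every topic — redundant.
Drop M4: the rest still cover every topic — redundant.
Drop M7: the rest still cover every topic — redundant.
4 redundant: M1, M3, M4, M7.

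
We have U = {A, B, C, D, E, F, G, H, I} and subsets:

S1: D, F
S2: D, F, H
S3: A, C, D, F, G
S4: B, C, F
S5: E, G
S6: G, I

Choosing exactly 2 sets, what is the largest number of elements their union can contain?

Choosing S2, S3 covers {A, C, D, F, G, H} — 6 elements.
No choice of 2 sets does better; here B, E, I are left uncovered.

6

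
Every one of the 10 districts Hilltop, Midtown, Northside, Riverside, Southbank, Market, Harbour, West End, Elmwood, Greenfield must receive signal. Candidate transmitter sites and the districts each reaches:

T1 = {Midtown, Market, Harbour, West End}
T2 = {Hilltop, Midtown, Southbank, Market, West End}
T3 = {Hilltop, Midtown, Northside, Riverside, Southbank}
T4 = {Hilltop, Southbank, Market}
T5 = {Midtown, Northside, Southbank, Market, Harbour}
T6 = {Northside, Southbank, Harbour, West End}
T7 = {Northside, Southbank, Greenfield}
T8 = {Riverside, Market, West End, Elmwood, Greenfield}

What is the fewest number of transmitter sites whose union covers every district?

T1, T3, T8 together cover {Hilltop, Midtown, Northside, Riverside, Southbank, Market, Harbour, West End, Elmwood, Greenfield} — every district.
No 2 of the 8 transmitter sites cover everything (all 28 pairs fall short), so 3 is minimum.

3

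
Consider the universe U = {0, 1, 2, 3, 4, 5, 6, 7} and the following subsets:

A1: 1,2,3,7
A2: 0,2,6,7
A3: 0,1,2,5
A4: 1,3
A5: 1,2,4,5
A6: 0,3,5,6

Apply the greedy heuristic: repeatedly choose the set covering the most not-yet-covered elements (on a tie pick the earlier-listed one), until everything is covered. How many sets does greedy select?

Pick 1: A1 covers 4 new elements (1, 2, 3, 7).
Pick 2: A6 covers 3 new elements (0, 5, 6).
Pick 3: A5 covers 1 new elements (4).
Greedy uses 3 sets.

3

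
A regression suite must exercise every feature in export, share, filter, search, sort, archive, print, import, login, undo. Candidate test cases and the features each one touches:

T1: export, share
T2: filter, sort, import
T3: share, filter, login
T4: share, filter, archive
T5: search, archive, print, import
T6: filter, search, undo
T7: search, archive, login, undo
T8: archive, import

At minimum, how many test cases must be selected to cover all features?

T1, T2, T5, T7 together cover {export, share, filter, search, sort, archive, print, import, login, undo} — every feature.
No 3 of the 8 test cases cover everything (all 56 triples fall short), so 4 is minimum.
Greedy (largest uncovered first) would take T5, T3, T1, T2, T6 — 5 test cases — but 4 suffice.

4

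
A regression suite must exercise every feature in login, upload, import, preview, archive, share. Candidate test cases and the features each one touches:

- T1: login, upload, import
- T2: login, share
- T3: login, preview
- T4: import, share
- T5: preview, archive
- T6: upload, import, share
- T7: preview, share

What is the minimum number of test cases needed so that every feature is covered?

T1, T2, T5 together cover {login, upload, import, preview, archive, share} — every feature.
No 2 of the 7 test cases cover everything (all 21 pairs fall short), so 3 is minimum.

3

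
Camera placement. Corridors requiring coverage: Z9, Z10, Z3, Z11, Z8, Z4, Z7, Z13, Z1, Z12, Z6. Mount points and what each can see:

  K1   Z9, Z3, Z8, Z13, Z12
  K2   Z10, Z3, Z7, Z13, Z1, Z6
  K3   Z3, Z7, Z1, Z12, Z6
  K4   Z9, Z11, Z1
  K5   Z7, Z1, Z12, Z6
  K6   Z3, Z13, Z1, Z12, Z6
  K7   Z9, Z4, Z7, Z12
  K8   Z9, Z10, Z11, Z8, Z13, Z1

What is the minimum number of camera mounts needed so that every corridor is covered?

K2, K7, K8 together cover {Z9, Z10, Z3, Z11, Z8, Z4, Z7, Z13, Z1, Z12, Z6} — every corridor.
No 2 of the 8 camera mounts cover everything (all 28 pairs fall short), so 3 is minimum.

3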